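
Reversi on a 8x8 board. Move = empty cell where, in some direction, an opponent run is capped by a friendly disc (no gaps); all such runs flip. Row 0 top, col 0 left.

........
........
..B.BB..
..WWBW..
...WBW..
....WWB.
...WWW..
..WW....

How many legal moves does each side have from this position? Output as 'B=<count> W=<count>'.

-- B to move --
(2,1): no bracket -> illegal
(2,3): no bracket -> illegal
(2,6): flips 1 -> legal
(3,1): flips 2 -> legal
(3,6): flips 1 -> legal
(4,1): no bracket -> illegal
(4,2): flips 3 -> legal
(4,6): flips 2 -> legal
(5,2): flips 1 -> legal
(5,3): flips 2 -> legal
(6,1): no bracket -> illegal
(6,2): no bracket -> illegal
(6,6): flips 1 -> legal
(7,1): no bracket -> illegal
(7,4): flips 3 -> legal
(7,5): flips 4 -> legal
(7,6): no bracket -> illegal
B mobility = 10
-- W to move --
(1,1): flips 1 -> legal
(1,2): flips 1 -> legal
(1,3): flips 1 -> legal
(1,4): flips 3 -> legal
(1,5): flips 2 -> legal
(1,6): flips 2 -> legal
(2,1): no bracket -> illegal
(2,3): flips 1 -> legal
(2,6): no bracket -> illegal
(3,1): no bracket -> illegal
(3,6): no bracket -> illegal
(4,6): no bracket -> illegal
(4,7): flips 1 -> legal
(5,3): flips 1 -> legal
(5,7): flips 1 -> legal
(6,6): no bracket -> illegal
(6,7): flips 1 -> legal
W mobility = 11

Answer: B=10 W=11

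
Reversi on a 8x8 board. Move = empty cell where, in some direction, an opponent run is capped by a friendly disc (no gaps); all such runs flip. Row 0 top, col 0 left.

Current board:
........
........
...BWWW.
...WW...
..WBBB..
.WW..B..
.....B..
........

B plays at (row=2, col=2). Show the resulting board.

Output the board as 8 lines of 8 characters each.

Answer: ........
........
..BBWWW.
...BW...
..WBBB..
.WW..B..
.....B..
........

Derivation:
Place B at (2,2); scan 8 dirs for brackets.
Dir NW: first cell '.' (not opp) -> no flip
Dir N: first cell '.' (not opp) -> no flip
Dir NE: first cell '.' (not opp) -> no flip
Dir W: first cell '.' (not opp) -> no flip
Dir E: first cell 'B' (not opp) -> no flip
Dir SW: first cell '.' (not opp) -> no flip
Dir S: first cell '.' (not opp) -> no flip
Dir SE: opp run (3,3) capped by B -> flip
All flips: (3,3)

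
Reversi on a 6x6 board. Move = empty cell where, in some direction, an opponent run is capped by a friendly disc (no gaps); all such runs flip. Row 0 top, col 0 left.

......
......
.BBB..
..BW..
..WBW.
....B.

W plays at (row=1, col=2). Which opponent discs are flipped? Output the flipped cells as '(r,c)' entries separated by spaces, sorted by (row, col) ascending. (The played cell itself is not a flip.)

Dir NW: first cell '.' (not opp) -> no flip
Dir N: first cell '.' (not opp) -> no flip
Dir NE: first cell '.' (not opp) -> no flip
Dir W: first cell '.' (not opp) -> no flip
Dir E: first cell '.' (not opp) -> no flip
Dir SW: opp run (2,1), next='.' -> no flip
Dir S: opp run (2,2) (3,2) capped by W -> flip
Dir SE: opp run (2,3), next='.' -> no flip

Answer: (2,2) (3,2)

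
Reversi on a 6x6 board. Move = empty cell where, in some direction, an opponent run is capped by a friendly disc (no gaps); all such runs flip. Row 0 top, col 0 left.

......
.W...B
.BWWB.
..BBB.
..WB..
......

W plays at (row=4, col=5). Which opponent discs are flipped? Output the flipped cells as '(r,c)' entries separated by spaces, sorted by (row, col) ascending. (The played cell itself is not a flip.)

Answer: (3,4)

Derivation:
Dir NW: opp run (3,4) capped by W -> flip
Dir N: first cell '.' (not opp) -> no flip
Dir NE: edge -> no flip
Dir W: first cell '.' (not opp) -> no flip
Dir E: edge -> no flip
Dir SW: first cell '.' (not opp) -> no flip
Dir S: first cell '.' (not opp) -> no flip
Dir SE: edge -> no flip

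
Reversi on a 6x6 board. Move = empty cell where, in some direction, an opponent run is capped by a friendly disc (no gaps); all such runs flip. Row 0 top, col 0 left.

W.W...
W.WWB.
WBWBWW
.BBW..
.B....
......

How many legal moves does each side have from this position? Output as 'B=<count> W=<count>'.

-- B to move --
(0,1): flips 1 -> legal
(0,3): flips 2 -> legal
(0,4): flips 2 -> legal
(1,1): flips 2 -> legal
(1,5): no bracket -> illegal
(3,0): no bracket -> illegal
(3,4): flips 2 -> legal
(3,5): no bracket -> illegal
(4,2): no bracket -> illegal
(4,3): flips 1 -> legal
(4,4): no bracket -> illegal
B mobility = 6
-- W to move --
(0,3): flips 1 -> legal
(0,4): flips 1 -> legal
(0,5): no bracket -> illegal
(1,1): no bracket -> illegal
(1,5): flips 1 -> legal
(3,0): flips 3 -> legal
(3,4): flips 1 -> legal
(4,0): flips 1 -> legal
(4,2): flips 2 -> legal
(4,3): flips 2 -> legal
(5,0): no bracket -> illegal
(5,1): no bracket -> illegal
(5,2): no bracket -> illegal
W mobility = 8

Answer: B=6 W=8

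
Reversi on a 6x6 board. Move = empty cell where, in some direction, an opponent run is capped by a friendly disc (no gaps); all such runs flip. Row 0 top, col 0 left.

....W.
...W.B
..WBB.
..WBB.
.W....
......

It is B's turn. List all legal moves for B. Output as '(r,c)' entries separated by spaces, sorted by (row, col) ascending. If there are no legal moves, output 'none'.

Answer: (0,2) (0,3) (1,1) (2,1) (3,1) (5,0)

Derivation:
(0,2): flips 1 -> legal
(0,3): flips 1 -> legal
(0,5): no bracket -> illegal
(1,1): flips 1 -> legal
(1,2): no bracket -> illegal
(1,4): no bracket -> illegal
(2,1): flips 1 -> legal
(3,0): no bracket -> illegal
(3,1): flips 1 -> legal
(4,0): no bracket -> illegal
(4,2): no bracket -> illegal
(4,3): no bracket -> illegal
(5,0): flips 2 -> legal
(5,1): no bracket -> illegal
(5,2): no bracket -> illegal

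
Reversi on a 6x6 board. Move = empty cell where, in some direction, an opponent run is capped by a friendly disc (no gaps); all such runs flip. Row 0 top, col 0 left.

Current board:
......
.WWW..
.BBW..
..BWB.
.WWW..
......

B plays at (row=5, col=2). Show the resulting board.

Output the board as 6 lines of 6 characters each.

Place B at (5,2); scan 8 dirs for brackets.
Dir NW: opp run (4,1), next='.' -> no flip
Dir N: opp run (4,2) capped by B -> flip
Dir NE: opp run (4,3) capped by B -> flip
Dir W: first cell '.' (not opp) -> no flip
Dir E: first cell '.' (not opp) -> no flip
Dir SW: edge -> no flip
Dir S: edge -> no flip
Dir SE: edge -> no flip
All flips: (4,2) (4,3)

Answer: ......
.WWW..
.BBW..
..BWB.
.WBB..
..B...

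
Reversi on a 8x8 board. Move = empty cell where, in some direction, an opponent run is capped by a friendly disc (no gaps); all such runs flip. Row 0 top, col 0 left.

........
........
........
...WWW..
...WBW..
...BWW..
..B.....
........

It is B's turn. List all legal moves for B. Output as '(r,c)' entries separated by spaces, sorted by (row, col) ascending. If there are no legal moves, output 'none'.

(2,2): flips 1 -> legal
(2,3): flips 2 -> legal
(2,4): flips 1 -> legal
(2,5): no bracket -> illegal
(2,6): flips 1 -> legal
(3,2): no bracket -> illegal
(3,6): no bracket -> illegal
(4,2): flips 1 -> legal
(4,6): flips 1 -> legal
(5,2): no bracket -> illegal
(5,6): flips 2 -> legal
(6,3): no bracket -> illegal
(6,4): flips 1 -> legal
(6,5): no bracket -> illegal
(6,6): flips 1 -> legal

Answer: (2,2) (2,3) (2,4) (2,6) (4,2) (4,6) (5,6) (6,4) (6,6)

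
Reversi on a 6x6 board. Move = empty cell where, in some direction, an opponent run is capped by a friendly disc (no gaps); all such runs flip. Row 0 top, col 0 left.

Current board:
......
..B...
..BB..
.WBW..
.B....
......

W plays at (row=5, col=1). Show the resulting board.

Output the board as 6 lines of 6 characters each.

Answer: ......
..B...
..BB..
.WBW..
.W....
.W....

Derivation:
Place W at (5,1); scan 8 dirs for brackets.
Dir NW: first cell '.' (not opp) -> no flip
Dir N: opp run (4,1) capped by W -> flip
Dir NE: first cell '.' (not opp) -> no flip
Dir W: first cell '.' (not opp) -> no flip
Dir E: first cell '.' (not opp) -> no flip
Dir SW: edge -> no flip
Dir S: edge -> no flip
Dir SE: edge -> no flip
All flips: (4,1)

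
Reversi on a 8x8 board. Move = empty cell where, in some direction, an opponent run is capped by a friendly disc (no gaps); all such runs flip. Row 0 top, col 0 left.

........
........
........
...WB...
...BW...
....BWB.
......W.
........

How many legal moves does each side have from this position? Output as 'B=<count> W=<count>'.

Answer: B=4 W=7

Derivation:
-- B to move --
(2,2): no bracket -> illegal
(2,3): flips 1 -> legal
(2,4): no bracket -> illegal
(3,2): flips 1 -> legal
(3,5): no bracket -> illegal
(4,2): no bracket -> illegal
(4,5): flips 1 -> legal
(4,6): no bracket -> illegal
(5,3): no bracket -> illegal
(5,7): no bracket -> illegal
(6,4): no bracket -> illegal
(6,5): no bracket -> illegal
(6,7): no bracket -> illegal
(7,5): no bracket -> illegal
(7,6): flips 1 -> legal
(7,7): no bracket -> illegal
B mobility = 4
-- W to move --
(2,3): no bracket -> illegal
(2,4): flips 1 -> legal
(2,5): no bracket -> illegal
(3,2): no bracket -> illegal
(3,5): flips 1 -> legal
(4,2): flips 1 -> legal
(4,5): no bracket -> illegal
(4,6): flips 1 -> legal
(4,7): no bracket -> illegal
(5,2): no bracket -> illegal
(5,3): flips 2 -> legal
(5,7): flips 1 -> legal
(6,3): no bracket -> illegal
(6,4): flips 1 -> legal
(6,5): no bracket -> illegal
(6,7): no bracket -> illegal
W mobility = 7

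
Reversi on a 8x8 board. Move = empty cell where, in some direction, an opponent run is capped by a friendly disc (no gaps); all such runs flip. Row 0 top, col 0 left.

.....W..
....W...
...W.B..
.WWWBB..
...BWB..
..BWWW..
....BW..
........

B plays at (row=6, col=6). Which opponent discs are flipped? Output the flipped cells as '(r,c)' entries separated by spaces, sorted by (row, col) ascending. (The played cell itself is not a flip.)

Answer: (6,5)

Derivation:
Dir NW: opp run (5,5) (4,4) (3,3), next='.' -> no flip
Dir N: first cell '.' (not opp) -> no flip
Dir NE: first cell '.' (not opp) -> no flip
Dir W: opp run (6,5) capped by B -> flip
Dir E: first cell '.' (not opp) -> no flip
Dir SW: first cell '.' (not opp) -> no flip
Dir S: first cell '.' (not opp) -> no flip
Dir SE: first cell '.' (not opp) -> no flip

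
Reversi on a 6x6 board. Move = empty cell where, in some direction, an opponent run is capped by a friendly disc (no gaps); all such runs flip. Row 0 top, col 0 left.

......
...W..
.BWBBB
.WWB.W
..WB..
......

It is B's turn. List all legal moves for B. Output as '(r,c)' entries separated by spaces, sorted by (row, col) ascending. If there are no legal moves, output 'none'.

(0,2): flips 1 -> legal
(0,3): flips 1 -> legal
(0,4): no bracket -> illegal
(1,1): flips 1 -> legal
(1,2): no bracket -> illegal
(1,4): no bracket -> illegal
(2,0): no bracket -> illegal
(3,0): flips 2 -> legal
(3,4): no bracket -> illegal
(4,0): no bracket -> illegal
(4,1): flips 3 -> legal
(4,4): no bracket -> illegal
(4,5): flips 1 -> legal
(5,1): flips 1 -> legal
(5,2): no bracket -> illegal
(5,3): no bracket -> illegal

Answer: (0,2) (0,3) (1,1) (3,0) (4,1) (4,5) (5,1)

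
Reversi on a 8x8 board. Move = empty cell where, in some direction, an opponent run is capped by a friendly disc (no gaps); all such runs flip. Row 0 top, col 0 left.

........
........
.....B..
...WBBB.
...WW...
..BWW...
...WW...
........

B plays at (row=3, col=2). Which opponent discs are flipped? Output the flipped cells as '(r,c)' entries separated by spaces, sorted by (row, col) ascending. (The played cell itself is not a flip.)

Answer: (3,3)

Derivation:
Dir NW: first cell '.' (not opp) -> no flip
Dir N: first cell '.' (not opp) -> no flip
Dir NE: first cell '.' (not opp) -> no flip
Dir W: first cell '.' (not opp) -> no flip
Dir E: opp run (3,3) capped by B -> flip
Dir SW: first cell '.' (not opp) -> no flip
Dir S: first cell '.' (not opp) -> no flip
Dir SE: opp run (4,3) (5,4), next='.' -> no flip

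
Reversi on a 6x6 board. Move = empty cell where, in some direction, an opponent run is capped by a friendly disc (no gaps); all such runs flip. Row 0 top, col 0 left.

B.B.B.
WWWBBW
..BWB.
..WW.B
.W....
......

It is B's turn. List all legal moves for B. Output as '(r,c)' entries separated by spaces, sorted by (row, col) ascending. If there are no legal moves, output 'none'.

(0,1): no bracket -> illegal
(0,3): no bracket -> illegal
(0,5): no bracket -> illegal
(2,0): flips 2 -> legal
(2,1): no bracket -> illegal
(2,5): no bracket -> illegal
(3,0): no bracket -> illegal
(3,1): no bracket -> illegal
(3,4): no bracket -> illegal
(4,0): no bracket -> illegal
(4,2): flips 2 -> legal
(4,3): flips 2 -> legal
(4,4): flips 1 -> legal
(5,0): flips 3 -> legal
(5,1): no bracket -> illegal
(5,2): no bracket -> illegal

Answer: (2,0) (4,2) (4,3) (4,4) (5,0)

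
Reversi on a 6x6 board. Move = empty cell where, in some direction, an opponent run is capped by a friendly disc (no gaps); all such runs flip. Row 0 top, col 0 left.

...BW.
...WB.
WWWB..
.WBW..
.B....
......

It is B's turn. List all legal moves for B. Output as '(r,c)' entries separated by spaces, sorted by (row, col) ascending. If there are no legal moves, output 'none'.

Answer: (0,5) (1,0) (1,1) (1,2) (3,0) (3,4) (4,3)

Derivation:
(0,2): no bracket -> illegal
(0,5): flips 1 -> legal
(1,0): flips 1 -> legal
(1,1): flips 2 -> legal
(1,2): flips 2 -> legal
(1,5): no bracket -> illegal
(2,4): no bracket -> illegal
(3,0): flips 1 -> legal
(3,4): flips 1 -> legal
(4,0): no bracket -> illegal
(4,2): no bracket -> illegal
(4,3): flips 1 -> legal
(4,4): no bracket -> illegal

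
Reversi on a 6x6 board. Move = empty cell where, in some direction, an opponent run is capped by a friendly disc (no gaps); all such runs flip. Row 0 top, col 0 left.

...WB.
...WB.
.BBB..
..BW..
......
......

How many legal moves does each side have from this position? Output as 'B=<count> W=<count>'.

Answer: B=5 W=5

Derivation:
-- B to move --
(0,2): flips 1 -> legal
(1,2): flips 1 -> legal
(2,4): no bracket -> illegal
(3,4): flips 1 -> legal
(4,2): no bracket -> illegal
(4,3): flips 1 -> legal
(4,4): flips 1 -> legal
B mobility = 5
-- W to move --
(0,5): flips 1 -> legal
(1,0): no bracket -> illegal
(1,1): flips 1 -> legal
(1,2): no bracket -> illegal
(1,5): flips 1 -> legal
(2,0): no bracket -> illegal
(2,4): no bracket -> illegal
(2,5): flips 1 -> legal
(3,0): no bracket -> illegal
(3,1): flips 2 -> legal
(3,4): no bracket -> illegal
(4,1): no bracket -> illegal
(4,2): no bracket -> illegal
(4,3): no bracket -> illegal
W mobility = 5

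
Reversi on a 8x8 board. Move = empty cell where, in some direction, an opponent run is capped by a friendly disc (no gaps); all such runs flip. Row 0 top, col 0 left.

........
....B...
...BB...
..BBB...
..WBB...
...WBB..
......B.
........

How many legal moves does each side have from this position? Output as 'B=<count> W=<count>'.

-- B to move --
(3,1): no bracket -> illegal
(4,1): flips 1 -> legal
(5,1): flips 1 -> legal
(5,2): flips 2 -> legal
(6,2): flips 1 -> legal
(6,3): flips 1 -> legal
(6,4): no bracket -> illegal
B mobility = 5
-- W to move --
(0,3): no bracket -> illegal
(0,4): no bracket -> illegal
(0,5): no bracket -> illegal
(1,2): no bracket -> illegal
(1,3): flips 3 -> legal
(1,5): flips 2 -> legal
(2,1): no bracket -> illegal
(2,2): flips 1 -> legal
(2,5): no bracket -> illegal
(3,1): no bracket -> illegal
(3,5): flips 1 -> legal
(4,1): no bracket -> illegal
(4,5): flips 2 -> legal
(4,6): no bracket -> illegal
(5,2): no bracket -> illegal
(5,6): flips 2 -> legal
(5,7): no bracket -> illegal
(6,3): no bracket -> illegal
(6,4): no bracket -> illegal
(6,5): no bracket -> illegal
(6,7): no bracket -> illegal
(7,5): no bracket -> illegal
(7,6): no bracket -> illegal
(7,7): no bracket -> illegal
W mobility = 6

Answer: B=5 W=6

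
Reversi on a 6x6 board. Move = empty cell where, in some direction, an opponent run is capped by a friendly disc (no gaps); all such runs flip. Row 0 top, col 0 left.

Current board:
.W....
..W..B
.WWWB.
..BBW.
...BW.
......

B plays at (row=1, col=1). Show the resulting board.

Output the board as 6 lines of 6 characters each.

Place B at (1,1); scan 8 dirs for brackets.
Dir NW: first cell '.' (not opp) -> no flip
Dir N: opp run (0,1), next=edge -> no flip
Dir NE: first cell '.' (not opp) -> no flip
Dir W: first cell '.' (not opp) -> no flip
Dir E: opp run (1,2), next='.' -> no flip
Dir SW: first cell '.' (not opp) -> no flip
Dir S: opp run (2,1), next='.' -> no flip
Dir SE: opp run (2,2) capped by B -> flip
All flips: (2,2)

Answer: .W....
.BW..B
.WBWB.
..BBW.
...BW.
......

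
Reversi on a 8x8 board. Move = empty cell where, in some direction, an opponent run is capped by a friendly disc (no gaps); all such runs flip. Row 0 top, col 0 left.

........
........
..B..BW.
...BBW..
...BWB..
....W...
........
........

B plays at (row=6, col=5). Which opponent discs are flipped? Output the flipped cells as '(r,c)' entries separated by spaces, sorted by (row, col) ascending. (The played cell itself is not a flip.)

Answer: (5,4)

Derivation:
Dir NW: opp run (5,4) capped by B -> flip
Dir N: first cell '.' (not opp) -> no flip
Dir NE: first cell '.' (not opp) -> no flip
Dir W: first cell '.' (not opp) -> no flip
Dir E: first cell '.' (not opp) -> no flip
Dir SW: first cell '.' (not opp) -> no flip
Dir S: first cell '.' (not opp) -> no flip
Dir SE: first cell '.' (not opp) -> no flip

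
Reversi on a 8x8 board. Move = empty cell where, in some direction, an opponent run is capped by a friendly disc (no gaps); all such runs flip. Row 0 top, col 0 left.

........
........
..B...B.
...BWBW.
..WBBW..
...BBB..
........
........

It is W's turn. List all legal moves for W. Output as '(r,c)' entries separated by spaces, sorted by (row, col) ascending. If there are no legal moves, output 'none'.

Answer: (1,6) (2,4) (2,5) (3,2) (5,2) (6,3) (6,4) (6,5)

Derivation:
(1,1): no bracket -> illegal
(1,2): no bracket -> illegal
(1,3): no bracket -> illegal
(1,5): no bracket -> illegal
(1,6): flips 1 -> legal
(1,7): no bracket -> illegal
(2,1): no bracket -> illegal
(2,3): no bracket -> illegal
(2,4): flips 1 -> legal
(2,5): flips 1 -> legal
(2,7): no bracket -> illegal
(3,1): no bracket -> illegal
(3,2): flips 1 -> legal
(3,7): no bracket -> illegal
(4,6): no bracket -> illegal
(5,2): flips 1 -> legal
(5,6): no bracket -> illegal
(6,2): no bracket -> illegal
(6,3): flips 1 -> legal
(6,4): flips 3 -> legal
(6,5): flips 1 -> legal
(6,6): no bracket -> illegal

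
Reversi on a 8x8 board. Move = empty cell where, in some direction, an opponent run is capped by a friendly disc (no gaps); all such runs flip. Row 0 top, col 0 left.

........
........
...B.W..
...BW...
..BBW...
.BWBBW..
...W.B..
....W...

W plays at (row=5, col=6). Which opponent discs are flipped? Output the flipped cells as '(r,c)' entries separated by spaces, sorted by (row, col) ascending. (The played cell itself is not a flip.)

Answer: (6,5)

Derivation:
Dir NW: first cell '.' (not opp) -> no flip
Dir N: first cell '.' (not opp) -> no flip
Dir NE: first cell '.' (not opp) -> no flip
Dir W: first cell 'W' (not opp) -> no flip
Dir E: first cell '.' (not opp) -> no flip
Dir SW: opp run (6,5) capped by W -> flip
Dir S: first cell '.' (not opp) -> no flip
Dir SE: first cell '.' (not opp) -> no flip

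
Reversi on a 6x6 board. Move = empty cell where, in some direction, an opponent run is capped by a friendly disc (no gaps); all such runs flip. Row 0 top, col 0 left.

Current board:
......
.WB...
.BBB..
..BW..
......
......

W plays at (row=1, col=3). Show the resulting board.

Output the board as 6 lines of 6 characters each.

Place W at (1,3); scan 8 dirs for brackets.
Dir NW: first cell '.' (not opp) -> no flip
Dir N: first cell '.' (not opp) -> no flip
Dir NE: first cell '.' (not opp) -> no flip
Dir W: opp run (1,2) capped by W -> flip
Dir E: first cell '.' (not opp) -> no flip
Dir SW: opp run (2,2), next='.' -> no flip
Dir S: opp run (2,3) capped by W -> flip
Dir SE: first cell '.' (not opp) -> no flip
All flips: (1,2) (2,3)

Answer: ......
.WWW..
.BBW..
..BW..
......
......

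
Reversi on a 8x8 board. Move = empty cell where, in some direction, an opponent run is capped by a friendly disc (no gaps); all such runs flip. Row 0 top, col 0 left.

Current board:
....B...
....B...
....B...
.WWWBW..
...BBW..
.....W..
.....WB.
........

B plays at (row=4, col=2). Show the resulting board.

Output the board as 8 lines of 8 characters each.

Answer: ....B...
....B...
....B...
.WWBBW..
..BBBW..
.....W..
.....WB.
........

Derivation:
Place B at (4,2); scan 8 dirs for brackets.
Dir NW: opp run (3,1), next='.' -> no flip
Dir N: opp run (3,2), next='.' -> no flip
Dir NE: opp run (3,3) capped by B -> flip
Dir W: first cell '.' (not opp) -> no flip
Dir E: first cell 'B' (not opp) -> no flip
Dir SW: first cell '.' (not opp) -> no flip
Dir S: first cell '.' (not opp) -> no flip
Dir SE: first cell '.' (not opp) -> no flip
All flips: (3,3)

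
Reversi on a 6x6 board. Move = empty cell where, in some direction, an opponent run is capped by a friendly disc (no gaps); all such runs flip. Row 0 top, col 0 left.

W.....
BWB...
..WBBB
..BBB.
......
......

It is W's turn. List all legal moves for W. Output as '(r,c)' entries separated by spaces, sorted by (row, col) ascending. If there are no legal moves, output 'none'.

Answer: (0,2) (1,3) (2,0) (4,2) (4,4)

Derivation:
(0,1): no bracket -> illegal
(0,2): flips 1 -> legal
(0,3): no bracket -> illegal
(1,3): flips 1 -> legal
(1,4): no bracket -> illegal
(1,5): no bracket -> illegal
(2,0): flips 1 -> legal
(2,1): no bracket -> illegal
(3,1): no bracket -> illegal
(3,5): no bracket -> illegal
(4,1): no bracket -> illegal
(4,2): flips 1 -> legal
(4,3): no bracket -> illegal
(4,4): flips 1 -> legal
(4,5): no bracket -> illegal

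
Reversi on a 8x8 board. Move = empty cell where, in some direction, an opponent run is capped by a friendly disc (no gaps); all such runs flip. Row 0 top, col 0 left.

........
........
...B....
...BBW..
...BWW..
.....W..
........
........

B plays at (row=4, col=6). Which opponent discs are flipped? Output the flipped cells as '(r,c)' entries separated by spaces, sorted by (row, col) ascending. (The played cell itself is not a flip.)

Dir NW: opp run (3,5), next='.' -> no flip
Dir N: first cell '.' (not opp) -> no flip
Dir NE: first cell '.' (not opp) -> no flip
Dir W: opp run (4,5) (4,4) capped by B -> flip
Dir E: first cell '.' (not opp) -> no flip
Dir SW: opp run (5,5), next='.' -> no flip
Dir S: first cell '.' (not opp) -> no flip
Dir SE: first cell '.' (not opp) -> no flip

Answer: (4,4) (4,5)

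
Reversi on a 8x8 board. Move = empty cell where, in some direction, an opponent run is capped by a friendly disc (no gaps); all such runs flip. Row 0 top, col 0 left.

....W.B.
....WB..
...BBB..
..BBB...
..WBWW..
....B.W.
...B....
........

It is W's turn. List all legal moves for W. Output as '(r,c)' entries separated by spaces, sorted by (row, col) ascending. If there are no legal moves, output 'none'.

Answer: (1,2) (1,6) (2,2) (2,6) (3,6) (4,1) (6,4) (7,2)

Derivation:
(0,5): no bracket -> illegal
(0,7): no bracket -> illegal
(1,2): flips 2 -> legal
(1,3): no bracket -> illegal
(1,6): flips 1 -> legal
(1,7): no bracket -> illegal
(2,1): no bracket -> illegal
(2,2): flips 2 -> legal
(2,6): flips 1 -> legal
(3,1): no bracket -> illegal
(3,5): no bracket -> illegal
(3,6): flips 1 -> legal
(4,1): flips 2 -> legal
(5,2): no bracket -> illegal
(5,3): no bracket -> illegal
(5,5): no bracket -> illegal
(6,2): no bracket -> illegal
(6,4): flips 1 -> legal
(6,5): no bracket -> illegal
(7,2): flips 2 -> legal
(7,3): no bracket -> illegal
(7,4): no bracket -> illegal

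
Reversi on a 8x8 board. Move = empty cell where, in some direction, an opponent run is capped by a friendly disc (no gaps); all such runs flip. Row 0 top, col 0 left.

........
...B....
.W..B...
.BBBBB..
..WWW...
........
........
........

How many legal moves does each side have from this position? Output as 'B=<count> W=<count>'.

Answer: B=7 W=8

Derivation:
-- B to move --
(1,0): flips 1 -> legal
(1,1): flips 1 -> legal
(1,2): no bracket -> illegal
(2,0): no bracket -> illegal
(2,2): no bracket -> illegal
(3,0): no bracket -> illegal
(4,1): no bracket -> illegal
(4,5): no bracket -> illegal
(5,1): flips 1 -> legal
(5,2): flips 2 -> legal
(5,3): flips 3 -> legal
(5,4): flips 2 -> legal
(5,5): flips 1 -> legal
B mobility = 7
-- W to move --
(0,2): no bracket -> illegal
(0,3): no bracket -> illegal
(0,4): no bracket -> illegal
(1,2): no bracket -> illegal
(1,4): flips 2 -> legal
(1,5): flips 2 -> legal
(2,0): flips 1 -> legal
(2,2): flips 2 -> legal
(2,3): flips 1 -> legal
(2,5): flips 1 -> legal
(2,6): flips 1 -> legal
(3,0): no bracket -> illegal
(3,6): no bracket -> illegal
(4,0): no bracket -> illegal
(4,1): flips 1 -> legal
(4,5): no bracket -> illegal
(4,6): no bracket -> illegal
W mobility = 8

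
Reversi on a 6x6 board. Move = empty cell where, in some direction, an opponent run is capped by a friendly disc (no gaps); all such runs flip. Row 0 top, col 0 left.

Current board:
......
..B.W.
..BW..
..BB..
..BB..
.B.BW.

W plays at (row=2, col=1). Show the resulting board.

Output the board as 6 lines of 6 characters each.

Answer: ......
..B.W.
.WWW..
..WB..
..BW..
.B.BW.

Derivation:
Place W at (2,1); scan 8 dirs for brackets.
Dir NW: first cell '.' (not opp) -> no flip
Dir N: first cell '.' (not opp) -> no flip
Dir NE: opp run (1,2), next='.' -> no flip
Dir W: first cell '.' (not opp) -> no flip
Dir E: opp run (2,2) capped by W -> flip
Dir SW: first cell '.' (not opp) -> no flip
Dir S: first cell '.' (not opp) -> no flip
Dir SE: opp run (3,2) (4,3) capped by W -> flip
All flips: (2,2) (3,2) (4,3)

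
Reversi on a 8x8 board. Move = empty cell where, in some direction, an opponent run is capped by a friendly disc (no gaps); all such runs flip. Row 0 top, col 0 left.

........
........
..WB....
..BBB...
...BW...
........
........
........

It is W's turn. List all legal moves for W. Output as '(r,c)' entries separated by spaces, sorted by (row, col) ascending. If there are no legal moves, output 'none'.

Answer: (2,4) (4,2)

Derivation:
(1,2): no bracket -> illegal
(1,3): no bracket -> illegal
(1,4): no bracket -> illegal
(2,1): no bracket -> illegal
(2,4): flips 2 -> legal
(2,5): no bracket -> illegal
(3,1): no bracket -> illegal
(3,5): no bracket -> illegal
(4,1): no bracket -> illegal
(4,2): flips 2 -> legal
(4,5): no bracket -> illegal
(5,2): no bracket -> illegal
(5,3): no bracket -> illegal
(5,4): no bracket -> illegal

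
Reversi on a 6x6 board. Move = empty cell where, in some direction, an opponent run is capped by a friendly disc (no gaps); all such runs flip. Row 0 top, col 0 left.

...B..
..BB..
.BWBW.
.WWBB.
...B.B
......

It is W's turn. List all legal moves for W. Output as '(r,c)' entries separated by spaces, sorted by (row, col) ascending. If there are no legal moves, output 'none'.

Answer: (0,2) (0,4) (1,0) (1,1) (1,4) (2,0) (3,5) (4,2) (4,4) (5,4)

Derivation:
(0,1): no bracket -> illegal
(0,2): flips 2 -> legal
(0,4): flips 1 -> legal
(1,0): flips 1 -> legal
(1,1): flips 1 -> legal
(1,4): flips 1 -> legal
(2,0): flips 1 -> legal
(2,5): no bracket -> illegal
(3,0): no bracket -> illegal
(3,5): flips 2 -> legal
(4,2): flips 1 -> legal
(4,4): flips 2 -> legal
(5,2): no bracket -> illegal
(5,3): no bracket -> illegal
(5,4): flips 1 -> legal
(5,5): no bracket -> illegal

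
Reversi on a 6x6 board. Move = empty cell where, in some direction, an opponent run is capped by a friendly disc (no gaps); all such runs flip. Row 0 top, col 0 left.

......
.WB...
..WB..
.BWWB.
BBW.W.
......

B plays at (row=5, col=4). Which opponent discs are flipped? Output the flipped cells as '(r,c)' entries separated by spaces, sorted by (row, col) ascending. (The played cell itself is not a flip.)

Answer: (4,4)

Derivation:
Dir NW: first cell '.' (not opp) -> no flip
Dir N: opp run (4,4) capped by B -> flip
Dir NE: first cell '.' (not opp) -> no flip
Dir W: first cell '.' (not opp) -> no flip
Dir E: first cell '.' (not opp) -> no flip
Dir SW: edge -> no flip
Dir S: edge -> no flip
Dir SE: edge -> no flip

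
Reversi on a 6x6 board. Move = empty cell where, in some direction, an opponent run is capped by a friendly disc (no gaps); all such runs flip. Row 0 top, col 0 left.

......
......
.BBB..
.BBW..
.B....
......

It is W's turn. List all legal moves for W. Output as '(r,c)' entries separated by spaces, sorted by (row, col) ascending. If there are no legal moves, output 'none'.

Answer: (1,1) (1,3) (3,0)

Derivation:
(1,0): no bracket -> illegal
(1,1): flips 1 -> legal
(1,2): no bracket -> illegal
(1,3): flips 1 -> legal
(1,4): no bracket -> illegal
(2,0): no bracket -> illegal
(2,4): no bracket -> illegal
(3,0): flips 2 -> legal
(3,4): no bracket -> illegal
(4,0): no bracket -> illegal
(4,2): no bracket -> illegal
(4,3): no bracket -> illegal
(5,0): no bracket -> illegal
(5,1): no bracket -> illegal
(5,2): no bracket -> illegal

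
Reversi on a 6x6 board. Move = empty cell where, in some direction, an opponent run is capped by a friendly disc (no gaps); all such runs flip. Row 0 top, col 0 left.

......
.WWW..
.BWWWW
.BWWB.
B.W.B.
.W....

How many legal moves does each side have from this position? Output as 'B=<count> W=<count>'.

Answer: B=7 W=9

Derivation:
-- B to move --
(0,0): flips 3 -> legal
(0,1): flips 3 -> legal
(0,2): no bracket -> illegal
(0,3): flips 1 -> legal
(0,4): flips 2 -> legal
(1,0): no bracket -> illegal
(1,4): flips 1 -> legal
(1,5): no bracket -> illegal
(2,0): no bracket -> illegal
(3,5): no bracket -> illegal
(4,1): no bracket -> illegal
(4,3): flips 1 -> legal
(5,0): no bracket -> illegal
(5,2): no bracket -> illegal
(5,3): flips 1 -> legal
B mobility = 7
-- W to move --
(1,0): flips 1 -> legal
(2,0): flips 2 -> legal
(3,0): flips 2 -> legal
(3,5): flips 1 -> legal
(4,1): flips 2 -> legal
(4,3): flips 1 -> legal
(4,5): flips 1 -> legal
(5,0): no bracket -> illegal
(5,3): no bracket -> illegal
(5,4): flips 2 -> legal
(5,5): flips 1 -> legal
W mobility = 9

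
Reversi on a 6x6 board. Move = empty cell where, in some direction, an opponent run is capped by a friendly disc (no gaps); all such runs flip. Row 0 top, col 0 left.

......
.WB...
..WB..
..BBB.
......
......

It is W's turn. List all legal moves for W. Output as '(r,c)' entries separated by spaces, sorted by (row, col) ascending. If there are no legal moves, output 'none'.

(0,1): no bracket -> illegal
(0,2): flips 1 -> legal
(0,3): no bracket -> illegal
(1,3): flips 1 -> legal
(1,4): no bracket -> illegal
(2,1): no bracket -> illegal
(2,4): flips 1 -> legal
(2,5): no bracket -> illegal
(3,1): no bracket -> illegal
(3,5): no bracket -> illegal
(4,1): no bracket -> illegal
(4,2): flips 1 -> legal
(4,3): no bracket -> illegal
(4,4): flips 1 -> legal
(4,5): no bracket -> illegal

Answer: (0,2) (1,3) (2,4) (4,2) (4,4)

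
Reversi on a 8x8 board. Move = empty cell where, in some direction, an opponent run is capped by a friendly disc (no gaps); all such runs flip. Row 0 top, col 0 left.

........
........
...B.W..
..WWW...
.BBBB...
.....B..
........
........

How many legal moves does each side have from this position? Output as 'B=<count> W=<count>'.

Answer: B=5 W=9

Derivation:
-- B to move --
(1,4): no bracket -> illegal
(1,5): no bracket -> illegal
(1,6): flips 2 -> legal
(2,1): flips 1 -> legal
(2,2): flips 2 -> legal
(2,4): flips 2 -> legal
(2,6): no bracket -> illegal
(3,1): no bracket -> illegal
(3,5): no bracket -> illegal
(3,6): no bracket -> illegal
(4,5): flips 1 -> legal
B mobility = 5
-- W to move --
(1,2): flips 1 -> legal
(1,3): flips 1 -> legal
(1,4): flips 1 -> legal
(2,2): no bracket -> illegal
(2,4): no bracket -> illegal
(3,0): no bracket -> illegal
(3,1): no bracket -> illegal
(3,5): no bracket -> illegal
(4,0): no bracket -> illegal
(4,5): no bracket -> illegal
(4,6): no bracket -> illegal
(5,0): flips 1 -> legal
(5,1): flips 1 -> legal
(5,2): flips 2 -> legal
(5,3): flips 1 -> legal
(5,4): flips 2 -> legal
(5,6): no bracket -> illegal
(6,4): no bracket -> illegal
(6,5): no bracket -> illegal
(6,6): flips 2 -> legal
W mobility = 9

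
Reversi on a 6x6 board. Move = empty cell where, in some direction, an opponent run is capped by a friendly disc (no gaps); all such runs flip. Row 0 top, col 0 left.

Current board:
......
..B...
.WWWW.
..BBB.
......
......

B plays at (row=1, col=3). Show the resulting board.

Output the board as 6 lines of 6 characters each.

Place B at (1,3); scan 8 dirs for brackets.
Dir NW: first cell '.' (not opp) -> no flip
Dir N: first cell '.' (not opp) -> no flip
Dir NE: first cell '.' (not opp) -> no flip
Dir W: first cell 'B' (not opp) -> no flip
Dir E: first cell '.' (not opp) -> no flip
Dir SW: opp run (2,2), next='.' -> no flip
Dir S: opp run (2,3) capped by B -> flip
Dir SE: opp run (2,4), next='.' -> no flip
All flips: (2,3)

Answer: ......
..BB..
.WWBW.
..BBB.
......
......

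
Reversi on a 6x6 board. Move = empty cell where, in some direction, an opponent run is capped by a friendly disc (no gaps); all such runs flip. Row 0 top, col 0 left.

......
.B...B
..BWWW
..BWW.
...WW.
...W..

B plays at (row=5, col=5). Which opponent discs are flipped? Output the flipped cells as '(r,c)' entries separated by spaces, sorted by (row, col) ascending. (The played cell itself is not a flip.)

Answer: (3,3) (4,4)

Derivation:
Dir NW: opp run (4,4) (3,3) capped by B -> flip
Dir N: first cell '.' (not opp) -> no flip
Dir NE: edge -> no flip
Dir W: first cell '.' (not opp) -> no flip
Dir E: edge -> no flip
Dir SW: edge -> no flip
Dir S: edge -> no flip
Dir SE: edge -> no flip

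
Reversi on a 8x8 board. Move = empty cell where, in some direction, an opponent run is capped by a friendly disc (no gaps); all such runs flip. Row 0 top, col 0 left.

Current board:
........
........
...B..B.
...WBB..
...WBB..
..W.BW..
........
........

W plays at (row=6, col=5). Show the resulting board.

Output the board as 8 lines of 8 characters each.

Place W at (6,5); scan 8 dirs for brackets.
Dir NW: opp run (5,4) capped by W -> flip
Dir N: first cell 'W' (not opp) -> no flip
Dir NE: first cell '.' (not opp) -> no flip
Dir W: first cell '.' (not opp) -> no flip
Dir E: first cell '.' (not opp) -> no flip
Dir SW: first cell '.' (not opp) -> no flip
Dir S: first cell '.' (not opp) -> no flip
Dir SE: first cell '.' (not opp) -> no flip
All flips: (5,4)

Answer: ........
........
...B..B.
...WBB..
...WBB..
..W.WW..
.....W..
........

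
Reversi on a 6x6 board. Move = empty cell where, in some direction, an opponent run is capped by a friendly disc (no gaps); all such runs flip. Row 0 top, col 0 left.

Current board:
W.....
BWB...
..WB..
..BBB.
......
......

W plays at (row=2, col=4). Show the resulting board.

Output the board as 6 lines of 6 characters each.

Place W at (2,4); scan 8 dirs for brackets.
Dir NW: first cell '.' (not opp) -> no flip
Dir N: first cell '.' (not opp) -> no flip
Dir NE: first cell '.' (not opp) -> no flip
Dir W: opp run (2,3) capped by W -> flip
Dir E: first cell '.' (not opp) -> no flip
Dir SW: opp run (3,3), next='.' -> no flip
Dir S: opp run (3,4), next='.' -> no flip
Dir SE: first cell '.' (not opp) -> no flip
All flips: (2,3)

Answer: W.....
BWB...
..WWW.
..BBB.
......
......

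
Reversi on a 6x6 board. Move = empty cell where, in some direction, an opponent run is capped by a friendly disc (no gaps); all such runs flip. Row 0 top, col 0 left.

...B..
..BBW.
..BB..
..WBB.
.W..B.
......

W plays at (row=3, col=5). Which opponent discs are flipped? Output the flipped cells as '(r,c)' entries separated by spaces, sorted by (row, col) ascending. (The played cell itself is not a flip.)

Dir NW: first cell '.' (not opp) -> no flip
Dir N: first cell '.' (not opp) -> no flip
Dir NE: edge -> no flip
Dir W: opp run (3,4) (3,3) capped by W -> flip
Dir E: edge -> no flip
Dir SW: opp run (4,4), next='.' -> no flip
Dir S: first cell '.' (not opp) -> no flip
Dir SE: edge -> no flip

Answer: (3,3) (3,4)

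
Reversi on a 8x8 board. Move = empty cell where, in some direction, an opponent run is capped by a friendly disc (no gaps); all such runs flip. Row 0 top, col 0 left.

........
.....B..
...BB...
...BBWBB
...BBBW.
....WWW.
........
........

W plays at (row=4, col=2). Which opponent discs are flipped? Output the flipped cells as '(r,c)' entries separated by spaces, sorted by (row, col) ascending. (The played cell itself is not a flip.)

Dir NW: first cell '.' (not opp) -> no flip
Dir N: first cell '.' (not opp) -> no flip
Dir NE: opp run (3,3) (2,4) (1,5), next='.' -> no flip
Dir W: first cell '.' (not opp) -> no flip
Dir E: opp run (4,3) (4,4) (4,5) capped by W -> flip
Dir SW: first cell '.' (not opp) -> no flip
Dir S: first cell '.' (not opp) -> no flip
Dir SE: first cell '.' (not opp) -> no flip

Answer: (4,3) (4,4) (4,5)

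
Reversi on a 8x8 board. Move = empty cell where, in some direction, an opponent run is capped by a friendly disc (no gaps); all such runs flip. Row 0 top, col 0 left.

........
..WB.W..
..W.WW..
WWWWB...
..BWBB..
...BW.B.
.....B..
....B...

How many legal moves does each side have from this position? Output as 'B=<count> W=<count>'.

Answer: B=14 W=13

Derivation:
-- B to move --
(0,1): no bracket -> illegal
(0,2): flips 3 -> legal
(0,3): no bracket -> illegal
(0,4): no bracket -> illegal
(0,5): no bracket -> illegal
(0,6): flips 3 -> legal
(1,1): flips 3 -> legal
(1,4): flips 1 -> legal
(1,6): flips 1 -> legal
(2,0): flips 1 -> legal
(2,1): flips 3 -> legal
(2,3): flips 2 -> legal
(2,6): no bracket -> illegal
(3,5): flips 1 -> legal
(3,6): no bracket -> illegal
(4,0): flips 2 -> legal
(4,1): no bracket -> illegal
(5,2): flips 1 -> legal
(5,5): flips 1 -> legal
(6,3): flips 1 -> legal
(6,4): flips 1 -> legal
B mobility = 14
-- W to move --
(0,2): flips 1 -> legal
(0,3): no bracket -> illegal
(0,4): flips 1 -> legal
(1,4): flips 1 -> legal
(2,3): no bracket -> illegal
(3,5): flips 1 -> legal
(3,6): flips 1 -> legal
(4,1): flips 1 -> legal
(4,6): flips 2 -> legal
(4,7): no bracket -> illegal
(5,1): flips 1 -> legal
(5,2): flips 2 -> legal
(5,5): flips 1 -> legal
(5,7): no bracket -> illegal
(6,2): no bracket -> illegal
(6,3): flips 1 -> legal
(6,4): flips 2 -> legal
(6,6): no bracket -> illegal
(6,7): no bracket -> illegal
(7,3): no bracket -> illegal
(7,5): no bracket -> illegal
(7,6): flips 1 -> legal
W mobility = 13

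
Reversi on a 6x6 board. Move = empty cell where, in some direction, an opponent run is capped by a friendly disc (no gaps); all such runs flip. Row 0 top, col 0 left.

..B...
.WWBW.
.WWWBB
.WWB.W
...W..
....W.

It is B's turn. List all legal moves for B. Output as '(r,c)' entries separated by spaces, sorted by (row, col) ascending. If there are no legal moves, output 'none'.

Answer: (0,0) (0,3) (0,4) (1,0) (1,5) (2,0) (3,0) (4,0) (4,2) (4,5) (5,3)

Derivation:
(0,0): flips 2 -> legal
(0,1): no bracket -> illegal
(0,3): flips 1 -> legal
(0,4): flips 1 -> legal
(0,5): no bracket -> illegal
(1,0): flips 2 -> legal
(1,5): flips 1 -> legal
(2,0): flips 4 -> legal
(3,0): flips 2 -> legal
(3,4): no bracket -> illegal
(4,0): flips 2 -> legal
(4,1): no bracket -> illegal
(4,2): flips 3 -> legal
(4,4): no bracket -> illegal
(4,5): flips 1 -> legal
(5,2): no bracket -> illegal
(5,3): flips 1 -> legal
(5,5): no bracket -> illegal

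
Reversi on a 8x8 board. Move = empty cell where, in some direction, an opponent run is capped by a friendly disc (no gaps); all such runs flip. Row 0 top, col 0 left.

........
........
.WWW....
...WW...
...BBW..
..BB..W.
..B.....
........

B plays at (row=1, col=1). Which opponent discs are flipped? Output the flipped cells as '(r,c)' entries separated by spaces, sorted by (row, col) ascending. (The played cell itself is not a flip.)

Dir NW: first cell '.' (not opp) -> no flip
Dir N: first cell '.' (not opp) -> no flip
Dir NE: first cell '.' (not opp) -> no flip
Dir W: first cell '.' (not opp) -> no flip
Dir E: first cell '.' (not opp) -> no flip
Dir SW: first cell '.' (not opp) -> no flip
Dir S: opp run (2,1), next='.' -> no flip
Dir SE: opp run (2,2) (3,3) capped by B -> flip

Answer: (2,2) (3,3)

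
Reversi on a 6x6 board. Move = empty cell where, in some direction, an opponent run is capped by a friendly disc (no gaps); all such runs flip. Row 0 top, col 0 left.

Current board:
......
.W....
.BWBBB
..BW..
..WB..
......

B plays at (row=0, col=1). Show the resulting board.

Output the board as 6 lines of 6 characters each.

Place B at (0,1); scan 8 dirs for brackets.
Dir NW: edge -> no flip
Dir N: edge -> no flip
Dir NE: edge -> no flip
Dir W: first cell '.' (not opp) -> no flip
Dir E: first cell '.' (not opp) -> no flip
Dir SW: first cell '.' (not opp) -> no flip
Dir S: opp run (1,1) capped by B -> flip
Dir SE: first cell '.' (not opp) -> no flip
All flips: (1,1)

Answer: .B....
.B....
.BWBBB
..BW..
..WB..
......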